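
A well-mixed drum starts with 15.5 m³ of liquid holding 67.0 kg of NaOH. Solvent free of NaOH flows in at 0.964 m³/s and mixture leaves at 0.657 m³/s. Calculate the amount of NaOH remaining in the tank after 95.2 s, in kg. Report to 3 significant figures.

6.94 kg

Let m(t) be the amount of NaOH. Volume: V(t) = V₀ + (Q_in − Q_out) t = 15.5 + 0.30700 t; V(95.2) = 44.726 m³.
Solute balance: dm/dt = 0 − Q_out C = −Q_out m/V(t).
Separate: dm/m = −Q_out dt/V(t) ⇒ ln(m/m₀) = −(Q_out/(Q_in−Q_out)) ln(V/V₀).
m = m₀ (V₀/V)^(Q_out/(Q_in−Q_out)) = 67.0 × (15.5/44.726)^(2.1401) = 6.9366 kg.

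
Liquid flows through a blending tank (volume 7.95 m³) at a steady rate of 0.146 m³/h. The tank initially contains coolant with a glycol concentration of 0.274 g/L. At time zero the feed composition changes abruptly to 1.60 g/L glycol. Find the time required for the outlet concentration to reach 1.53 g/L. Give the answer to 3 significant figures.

Species balance: V dC/dt = Q(C_in − C) ⇒ τ = V/Q = 54.452 h.
C(t) = C_in + (C₀ − C_in) e^(−t/τ). Set C = 1.53 and solve for t:
e^(−t/τ) = (C − C_in)/(C₀ − C_in) = (1.53 − 1.60)/(0.274 − 1.60) = 0.052790
t = −τ ln(…) = 54.452 × 2.9414 = 160.17 h.

160 h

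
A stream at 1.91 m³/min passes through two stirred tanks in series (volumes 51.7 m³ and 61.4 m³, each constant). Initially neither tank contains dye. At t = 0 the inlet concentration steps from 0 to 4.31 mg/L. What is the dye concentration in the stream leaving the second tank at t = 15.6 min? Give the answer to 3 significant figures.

0.427 mg/L

Each tank obeys Vᵢ dCᵢ/dt = Q(Cᵢ₋₁ − Cᵢ), so τᵢ = Vᵢ/Q.
τ₁ = 51.7/1.91 = 27.068 min; τ₂ = 61.4/1.91 = 32.147 min.
Tank 1: C₁ = C_in(1 − e^(−t/τ₁)). Tank 2 (τ₁ ≠ τ₂): C₂ = C_in[1 − (τ₁ e^(−t/τ₁) − τ₂ e^(−t/τ₂))/(τ₁ − τ₂)].
At t = 15.6: e^(−t/τ₁) = 0.56196, e^(−t/τ₂) = 0.61553.
C₂ = 4.31·[1 − (27.068·0.56196 − 32.147·0.61553)/(-5.0785)] = 4.31·0.098967 = 0.42655 mg/L.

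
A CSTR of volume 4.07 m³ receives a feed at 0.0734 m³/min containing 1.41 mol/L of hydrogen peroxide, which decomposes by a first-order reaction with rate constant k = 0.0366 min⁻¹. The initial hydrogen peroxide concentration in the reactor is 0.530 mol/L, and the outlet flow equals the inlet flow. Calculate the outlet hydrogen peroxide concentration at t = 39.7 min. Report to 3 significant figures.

0.473 mol/L

Species balance: V dC/dt = Q C_in − Q C − k V C.
This is linear with rate a = Q/V + k = 0.054634 min⁻¹.
C_ss = Q C_in/(Q + kV) = 0.46543 mol/L; C(t) = C_ss + (C₀ − C_ss) e^(−a t).
C(39.7) = 0.46543 + (0.064570)·e^(−0.054634·39.7) = 0.46543 + (0.064570)·0.11429 = 0.47281 mol/L.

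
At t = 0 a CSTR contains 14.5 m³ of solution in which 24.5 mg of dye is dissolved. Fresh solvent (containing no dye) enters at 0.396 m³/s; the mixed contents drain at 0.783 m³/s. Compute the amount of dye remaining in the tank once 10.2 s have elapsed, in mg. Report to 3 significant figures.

Let m(t) be the amount of dye. Volume: V(t) = V₀ + (Q_in − Q_out) t = 14.5 − 0.38700 t; V(10.2) = 10.553 m³.
Species balance (pure solvent in): dm/dt = −Q_out · m/V(t).
Separate: dm/m = −Q_out dt/V(t) ⇒ ln(m/m₀) = −(Q_out/(Q_in−Q_out)) ln(V/V₀).
m = m₀ (V₀/V)^(Q_out/(Q_in−Q_out)) = 24.5 × (14.5/10.553)^(-2.0233) = 12.881 mg.

12.9 mg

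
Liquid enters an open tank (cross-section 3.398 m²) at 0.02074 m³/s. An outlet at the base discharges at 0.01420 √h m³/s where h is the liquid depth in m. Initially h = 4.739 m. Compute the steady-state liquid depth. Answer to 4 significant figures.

2.133 m

Mass balance (ρ constant): A dh/dt = Q_in − 0.01420 √h. At steady state dh/dt = 0:
Q_in = 0.01420 √h_ss ⇒ √h_ss = 0.02074/0.01420 = 1.46056.
h_ss = 1.46056² = 2.13325 m. (Since h₀ = 4.739 m > h_ss, the level will fall toward this value.)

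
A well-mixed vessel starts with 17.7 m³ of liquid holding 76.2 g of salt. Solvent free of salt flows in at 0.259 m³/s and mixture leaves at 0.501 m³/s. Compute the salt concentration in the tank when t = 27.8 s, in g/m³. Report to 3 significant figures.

2.58 g/m³

Let m(t) be the amount of salt. Volume: V(t) = V₀ + (Q_in − Q_out) t = 17.7 − 0.24200 t; V(27.8) = 10.972 m³.
No salt enters, so dm/dt = −Q_out · (m/V).
Separate: dm/m = −Q_out dt/V(t) ⇒ ln(m/m₀) = −(Q_out/(Q_in−Q_out)) ln(V/V₀).
m = m₀ (V₀/V)^(Q_out/(Q_in−Q_out)) = 76.2 × (17.7/10.972)^(-2.0702) = 28.315 g.
C = m/V = 28.315/10.972 = 2.5806 g/m³.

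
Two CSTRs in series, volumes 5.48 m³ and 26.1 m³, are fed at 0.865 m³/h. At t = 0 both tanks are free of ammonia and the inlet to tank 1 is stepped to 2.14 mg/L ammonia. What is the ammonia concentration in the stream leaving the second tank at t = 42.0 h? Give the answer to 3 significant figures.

1.47 mg/L

Time constants: τᵢ = Vᵢ/Q for each well-mixed tank.
τ₁ = 5.48/0.865 = 6.3353 h; τ₂ = 26.1/0.865 = 30.173 h.
Solving the cascade with C₁(0)=C₂(0)=0 gives C₂(t) = C_in[1 − (τ₁ e^(−t/τ₁) − τ₂ e^(−t/τ₂))/(τ₁ − τ₂)].
At t = 42.0: e^(−t/τ₁) = 0.0013207, e^(−t/τ₂) = 0.24859.
C₂ = 2.14·[1 − (6.3353·0.0013207 − 30.173·0.24859)/(-23.838)] = 2.14·0.68570 = 1.4674 mg/L.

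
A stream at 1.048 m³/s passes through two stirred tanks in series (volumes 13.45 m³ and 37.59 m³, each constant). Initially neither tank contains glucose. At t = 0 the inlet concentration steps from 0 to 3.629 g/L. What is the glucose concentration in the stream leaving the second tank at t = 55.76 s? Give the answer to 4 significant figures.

Time constants: τᵢ = Vᵢ/Q for each well-mixed tank.
τ₁ = 13.45/1.048 = 12.8340 s; τ₂ = 37.59/1.048 = 35.8683 s.
Tank 1: C₁ = C_in(1 − e^(−t/τ₁)). Tank 2 (τ₁ ≠ τ₂): C₂ = C_in[1 − (τ₁ e^(−t/τ₁) − τ₂ e^(−t/τ₂))/(τ₁ − τ₂)].
At t = 55.76: e^(−t/τ₁) = 0.0129751, e^(−t/τ₂) = 0.211279.
C₂ = 3.629·[1 − (12.8340·0.0129751 − 35.8683·0.211279)/(-23.0344)] = 3.629·0.678233 = 2.46131 g/L.

2.461 g/L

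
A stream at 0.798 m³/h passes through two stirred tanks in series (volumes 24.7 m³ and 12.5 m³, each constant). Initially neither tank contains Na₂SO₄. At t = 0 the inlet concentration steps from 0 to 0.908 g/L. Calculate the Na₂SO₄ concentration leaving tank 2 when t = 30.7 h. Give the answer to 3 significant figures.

0.357 g/L

Time constants: τᵢ = Vᵢ/Q for each well-mixed tank.
τ₁ = 24.7/0.798 = 30.952 h; τ₂ = 12.5/0.798 = 15.664 h.
Solving the cascade with C₁(0)=C₂(0)=0 gives C₂(t) = C_in[1 − (τ₁ e^(−t/τ₁) − τ₂ e^(−t/τ₂))/(τ₁ − τ₂)].
At t = 30.7: e^(−t/τ₁) = 0.37089, e^(−t/τ₂) = 0.14087.
C₂ = 0.908·[1 − (30.952·0.37089 − 15.664·0.14087)/(15.288)] = 0.908·0.39344 = 0.35724 g/L.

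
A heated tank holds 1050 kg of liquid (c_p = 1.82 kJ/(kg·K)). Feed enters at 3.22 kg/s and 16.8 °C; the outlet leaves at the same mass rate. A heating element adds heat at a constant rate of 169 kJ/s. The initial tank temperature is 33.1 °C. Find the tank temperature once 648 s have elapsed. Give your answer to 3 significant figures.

Heat balance on the well-mixed liquid: M c_p dT/dt = ṁ c_p (T_in − T) + 169.
Rearrange: dT/dt = (T_ss − T)/τ with τ = M/ṁ = 326.09 s and T_ss = T_in + Q̇/(ṁ c_p) = 45.638 °C.
T approaches T_ss exponentially: T(t) = T_ss + (T₀ − T_ss) e^(−t/τ).
T(648) = 45.638 + (-12.538)·e^(−648/326.09) = 45.638 + (-12.538)·0.13708 = 43.919 °C.

43.9 °C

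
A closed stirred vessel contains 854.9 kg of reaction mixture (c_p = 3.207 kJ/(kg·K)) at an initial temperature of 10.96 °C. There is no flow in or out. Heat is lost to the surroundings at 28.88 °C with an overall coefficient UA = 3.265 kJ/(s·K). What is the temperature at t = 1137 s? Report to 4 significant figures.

Unsteady energy balance on the tank contents: M c_p dT/dt = −UA(T − T_amb).
dT/dt = (T_ss − T)/τ with T_ss = T_amb = 28.8800 °C, τ = M c_p/UA = 854.9·3.207/3.265 = 839.713 s.
This is linear first-order; T(t) = T_ss + (T₀ − T_ss) e^(−t/τ).
T(1137) = 28.8800 + (-17.9200)·0.258197 = 24.2531 °C.

24.25 °C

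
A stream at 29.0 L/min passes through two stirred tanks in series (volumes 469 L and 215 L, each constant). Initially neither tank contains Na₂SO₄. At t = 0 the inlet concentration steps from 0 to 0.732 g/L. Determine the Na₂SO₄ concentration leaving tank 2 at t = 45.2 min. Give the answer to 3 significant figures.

0.651 g/L

Time constants: τᵢ = Vᵢ/Q for each well-mixed tank.
τ₁ = 469/29.0 = 16.172 min; τ₂ = 215/29.0 = 7.4138 min.
Solving the cascade with C₁(0)=C₂(0)=0 gives C₂(t) = C_in[1 − (τ₁ e^(−t/τ₁) − τ₂ e^(−t/τ₂))/(τ₁ − τ₂)].
At t = 45.2: e^(−t/τ₁) = 0.061122, e^(−t/τ₂) = 0.0022502.
C₂ = 0.732·[1 − (16.172·0.061122 − 7.4138·0.0022502)/(8.7586)] = 0.732·0.88905 = 0.65078 g/L.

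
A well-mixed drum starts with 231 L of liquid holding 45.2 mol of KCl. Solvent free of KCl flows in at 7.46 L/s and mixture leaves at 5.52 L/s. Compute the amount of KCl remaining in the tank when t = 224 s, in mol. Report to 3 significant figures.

2.23 mol

Let m(t) be the amount of KCl. Volume: V(t) = V₀ + (Q_in − Q_out) t = 231 + 1.9400 t; V(224) = 665.56 L.
Solute balance: dm/dt = 0 − Q_out C = −Q_out m/V(t).
Separate: dm/m = −Q_out dt/V(t) ⇒ ln(m/m₀) = −(Q_out/(Q_in−Q_out)) ln(V/V₀).
m = m₀ (V₀/V)^(Q_out/(Q_in−Q_out)) = 45.2 × (231/665.56)^(2.8454) = 2.2258 mol.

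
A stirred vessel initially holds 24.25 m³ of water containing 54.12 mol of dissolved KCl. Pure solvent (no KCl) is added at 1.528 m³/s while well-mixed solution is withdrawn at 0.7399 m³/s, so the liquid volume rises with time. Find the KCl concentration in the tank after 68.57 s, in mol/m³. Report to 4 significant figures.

0.2300 mol/m³

Total volume: dV/dt = Q_in − Q_out = 0.788100 m³/s, so V(t) = 24.25 + 0.788100 t and V(68.57) = 78.2900 m³.
Species balance (pure solvent in): dm/dt = −Q_out · m/V(t).
dm/m = −Q_out dt/(V₀ + 0.788100 t); integrating gives ln(m/m₀) = −(Q_out/(Q_in−Q_out)) ln(V/V₀).
m = m₀ (V₀/V)^(Q_out/(Q_in−Q_out)) = 54.12 × (24.25/78.2900)^(0.938840) = 18.0091 mol.
C = m/V = 18.0091/78.2900 = 0.230031 mol/m³.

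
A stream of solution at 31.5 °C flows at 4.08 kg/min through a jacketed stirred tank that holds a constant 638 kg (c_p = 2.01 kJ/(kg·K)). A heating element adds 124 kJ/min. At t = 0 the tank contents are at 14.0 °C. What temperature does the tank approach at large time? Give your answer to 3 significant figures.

Energy balance: M c_p dT/dt = ṁ c_p (T_in − T) + 124.
At steady state dT/dt = 0 ⇒ T_ss = T_in + Q̇/(ṁ c_p) = 31.5 + 124/(4.08·2.01) = 46.620 °C.

46.6 °C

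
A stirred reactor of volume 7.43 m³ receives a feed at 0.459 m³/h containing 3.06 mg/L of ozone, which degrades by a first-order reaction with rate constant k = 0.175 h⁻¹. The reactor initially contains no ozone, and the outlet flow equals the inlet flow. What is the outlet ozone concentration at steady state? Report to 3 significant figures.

Species balance: V dC/dt = Q C_in − Q C − k V C.
At steady state: 0 = Q C_in − (Q + kV) C_ss, so C_ss = Q C_in/(Q + kV).
C_ss = 0.459·3.06/(0.459 + 0.175·7.43) = 1.4045/1.7592 = 0.79837 mg/L.

0.798 mg/L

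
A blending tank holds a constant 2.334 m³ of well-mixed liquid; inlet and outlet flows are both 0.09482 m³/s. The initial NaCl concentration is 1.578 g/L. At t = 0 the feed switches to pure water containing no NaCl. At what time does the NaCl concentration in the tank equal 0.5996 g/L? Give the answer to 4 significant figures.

Species balance: V dC/dt = Q(C_in − C) ⇒ τ = V/Q = 24.6151 s.
C(t) = C_in + (C₀ − C_in) e^(−t/τ). Set C = 0.5996 and solve for t:
e^(−t/τ) = (C − C_in)/(C₀ − C_in) = (0.5996 − 0)/(1.578 − 0) = 0.379975
t = −τ ln(…) = 24.6151 × 0.967651 = 23.8188 s.

23.82 s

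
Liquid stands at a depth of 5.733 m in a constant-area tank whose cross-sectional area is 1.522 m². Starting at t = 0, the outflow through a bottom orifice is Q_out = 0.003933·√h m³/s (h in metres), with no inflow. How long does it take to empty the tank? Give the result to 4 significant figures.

A dh/dt = −Q_out = −0.003933 √h.
∫ h^(−1/2) dh = −(0.003933/A) ∫ dt, giving 2√h = 2√h₀ − (0.003933/A) t.
Tank is empty when √h = 0: t_empty = 2A√h₀/0.003933.
t_empty = 2·1.522·√5.733/0.003933 = 3.04400·2.39437/0.003933 = 1853.15 s.

1853 s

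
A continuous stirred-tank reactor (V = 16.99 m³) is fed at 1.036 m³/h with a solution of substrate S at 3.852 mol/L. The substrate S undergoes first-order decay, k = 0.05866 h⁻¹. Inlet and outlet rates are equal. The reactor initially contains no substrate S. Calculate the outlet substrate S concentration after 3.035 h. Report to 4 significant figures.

0.5978 mol/L

Accumulation = in − out − consumed: V dC/dt = Q C_in − Q C − k V C.
dC/dt = (Q/V) C_in − (Q/V + k) C; effective rate a = Q/V + k = 0.0609770 + 0.05866 = 0.119637 h⁻¹.
C_ss = Q C_in/(Q + kV) = 1.96330 mol/L; C(t) = C_ss + (C₀ − C_ss) e^(−a t).
C(3.035) = 1.96330 + (-1.96330)·e^(−0.119637·3.035) = 1.96330 + (-1.96330)·0.695518 = 0.597790 mol/L.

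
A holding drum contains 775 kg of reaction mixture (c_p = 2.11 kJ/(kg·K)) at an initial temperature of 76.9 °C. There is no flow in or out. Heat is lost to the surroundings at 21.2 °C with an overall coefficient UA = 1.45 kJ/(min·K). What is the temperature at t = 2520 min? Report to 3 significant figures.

27.2 °C

M c_p dT/dt = −UA(T − T_amb).
dT/dt = (T_ss − T)/τ with T_ss = T_amb = 21.200 °C, τ = M c_p/UA = 775·2.11/1.45 = 1127.8 min.
Integrating: T(t) = T_ss + (T₀ − T_ss) e^(−t/τ).
T(2520) = 21.200 + (55.700)·0.10704 = 27.162 °C.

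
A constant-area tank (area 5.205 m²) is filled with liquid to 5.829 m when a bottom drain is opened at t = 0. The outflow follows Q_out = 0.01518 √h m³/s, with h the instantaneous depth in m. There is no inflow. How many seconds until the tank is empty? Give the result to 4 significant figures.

1656 s

With no inflow, A dh/dt = −0.01518 √h.
∫ h^(−1/2) dh = −(0.01518/A) ∫ dt, giving 2√h = 2√h₀ − (0.01518/A) t.
Tank is empty when √h = 0: t_empty = 2A√h₀/0.01518.
t_empty = 2·5.205·√5.829/0.01518 = 10.4100·2.41433/0.01518 = 1655.68 s.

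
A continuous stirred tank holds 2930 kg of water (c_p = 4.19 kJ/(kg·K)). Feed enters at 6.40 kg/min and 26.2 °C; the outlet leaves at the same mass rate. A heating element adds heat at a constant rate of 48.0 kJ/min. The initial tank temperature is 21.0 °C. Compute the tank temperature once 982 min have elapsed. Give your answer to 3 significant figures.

M c_p dT/dt = ṁ c_p (T_in − T) + Q̇.
τ = M/ṁ = 457.81 min; T_ss = T_in + Q̇/(ṁ c_p) = 26.2 + 48.0/(6.40·4.19) = 27.990 °C.
Integrating: T(t) = T_ss + (T₀ − T_ss) e^(−t/τ).
T(982) = 27.990 + (-6.9900)·e^(−982/457.81) = 27.990 + (-6.9900)·0.11707 = 27.172 °C.

27.2 °C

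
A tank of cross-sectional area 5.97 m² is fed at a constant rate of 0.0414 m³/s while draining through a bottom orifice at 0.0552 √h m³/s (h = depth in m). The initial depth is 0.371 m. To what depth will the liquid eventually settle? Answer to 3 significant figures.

A dh/dt = Q_in − 0.0552 √h. Steady state requires inflow = outflow:
Q_in = 0.0552 √h_ss ⇒ √h_ss = 0.0414/0.0552 = 0.75000.
h_ss = 0.75000² = 0.56250 m. (Since h₀ = 0.371 m < h_ss, the level will rise toward this value.)

0.562 m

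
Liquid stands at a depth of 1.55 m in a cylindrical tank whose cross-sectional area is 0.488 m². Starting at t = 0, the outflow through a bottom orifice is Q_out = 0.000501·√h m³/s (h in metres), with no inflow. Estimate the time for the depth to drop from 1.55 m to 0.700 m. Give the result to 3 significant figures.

795 s

Mass balance (ρ constant): A dh/dt = −0.000501 √h.
Separate and integrate: 2(√h − √h₀) = −(0.000501/A) t.
t = 2A(√h₀ − √h)/0.000501 = 2·0.488·(√1.55 − √0.700)/0.000501
  = 0.97600 × (1.2450 − 0.83666) / 0.000501 = 795.47 s.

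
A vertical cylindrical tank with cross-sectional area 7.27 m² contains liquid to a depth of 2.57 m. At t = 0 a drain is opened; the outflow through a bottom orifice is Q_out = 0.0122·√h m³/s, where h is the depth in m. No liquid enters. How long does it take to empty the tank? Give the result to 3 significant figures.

1910 s

A dh/dt = −Q_out = −0.0122 √h.
This is separable: 2 d(√h)/dt = −0.0122/A, so √h = √h₀ − (0.0122/(2A)) t.
Tank is empty when √h = 0: t_empty = 2A√h₀/0.0122.
t_empty = 2·7.27·√2.57/0.0122 = 14.540·1.6031/0.0122 = 1910.6 s.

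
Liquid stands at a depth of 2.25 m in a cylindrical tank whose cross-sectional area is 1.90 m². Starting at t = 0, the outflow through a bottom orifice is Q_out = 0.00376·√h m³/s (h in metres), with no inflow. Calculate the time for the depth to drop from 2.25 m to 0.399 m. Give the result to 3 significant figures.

With no inflow, A dh/dt = −0.00376 √h.
Separate and integrate: 2(√h − √h₀) = −(0.00376/A) t.
t = 2A(√h₀ − √h)/0.00376 = 2·1.90·(√2.25 − √0.399)/0.00376
  = 3.8000 × (1.5000 − 0.63166) / 0.00376 = 877.57 s.

878 s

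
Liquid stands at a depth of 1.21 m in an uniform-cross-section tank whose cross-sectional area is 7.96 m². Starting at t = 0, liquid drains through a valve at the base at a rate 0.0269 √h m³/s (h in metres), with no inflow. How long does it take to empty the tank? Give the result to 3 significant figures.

651 s

A dh/dt = −Q_out = −0.0269 √h.
This is separable: 2 d(√h)/dt = −0.0269/A, so √h = √h₀ − (0.0269/(2A)) t.
Set h = 0: 2√h₀ = (0.0269/A) t_empty ⇒ t_empty = 2A√h₀/0.0269.
t_empty = 2·7.96·√1.21/0.0269 = 15.920·1.1000/0.0269 = 651.00 s.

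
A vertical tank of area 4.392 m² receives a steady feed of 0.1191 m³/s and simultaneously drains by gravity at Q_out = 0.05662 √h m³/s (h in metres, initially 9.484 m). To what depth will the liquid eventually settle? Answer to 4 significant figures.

Unsteady balance on liquid volume: A dh/dt = Q_in − 0.05662 √h. At steady state dh/dt = 0:
Q_in = 0.05662 √h_ss ⇒ √h_ss = 0.1191/0.05662 = 2.10350.
h_ss = 2.10350² = 4.42470 m. (Since h₀ = 9.484 m > h_ss, the level will fall toward this value.)

4.425 m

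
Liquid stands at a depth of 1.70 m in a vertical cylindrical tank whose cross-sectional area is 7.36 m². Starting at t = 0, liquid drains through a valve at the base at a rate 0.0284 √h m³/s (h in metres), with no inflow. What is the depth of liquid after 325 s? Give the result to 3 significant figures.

0.458 m

With no inflow, A dh/dt = −0.0284 √h.
This is separable: 2 d(√h)/dt = −0.0284/A, so √h = √h₀ − (0.0284/(2A)) t.
√h = √1.70 − 0.0284·325/(2·7.36) = 1.3038 − 0.62704 = 0.67680.
h = 0.67680² = 0.45806 m.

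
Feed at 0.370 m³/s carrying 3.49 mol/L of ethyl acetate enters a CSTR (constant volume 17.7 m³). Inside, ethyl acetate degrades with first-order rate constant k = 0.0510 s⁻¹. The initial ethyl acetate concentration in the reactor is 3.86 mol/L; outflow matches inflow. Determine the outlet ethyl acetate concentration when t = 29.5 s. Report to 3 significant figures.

1.36 mol/L

V dC/dt = Q(C_in − C) − k V C.
This is linear with rate a = Q/V + k = 0.071904 s⁻¹.
C_ss = Q C_in/(Q + kV) = 1.0146 mol/L; C(t) = C_ss + (C₀ − C_ss) e^(−a t).
C(29.5) = 1.0146 + (2.8454)·e^(−0.071904·29.5) = 1.0146 + (2.8454)·0.11989 = 1.3558 mol/L.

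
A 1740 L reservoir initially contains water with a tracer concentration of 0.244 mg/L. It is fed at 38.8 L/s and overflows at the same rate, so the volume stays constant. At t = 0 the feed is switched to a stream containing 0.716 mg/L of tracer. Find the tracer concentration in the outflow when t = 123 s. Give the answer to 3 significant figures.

0.686 mg/L

Unsteady species balance (constant V, well mixed): V dC/dt = Q(C_in − C).
Rewrite as dC/dt + C/τ = C_in/τ, τ = V/Q = 44.845 s.
C approaches C_in exponentially: C(t) = C_in + (C₀ − C_in) e^(−t/τ).
C(123) = 0.716 + (0.244 − 0.716)·e^(−123/44.845) = 0.716 + (-0.47200)·0.064392 = 0.68561 mg/L.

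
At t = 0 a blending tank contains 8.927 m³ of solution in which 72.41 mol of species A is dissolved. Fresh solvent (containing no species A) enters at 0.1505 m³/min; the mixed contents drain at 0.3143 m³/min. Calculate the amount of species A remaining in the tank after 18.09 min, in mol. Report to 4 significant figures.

33.39 mol

Total volume: dV/dt = Q_in − Q_out = -0.163800 m³/min, so V(t) = 8.927 − 0.163800 t and V(18.09) = 5.96386 m³.
Species balance (pure solvent in): dm/dt = −Q_out · m/V(t).
dm/m = −Q_out dt/(V₀ − 0.163800 t); integrating gives ln(m/m₀) = −(Q_out/(Q_in−Q_out)) ln(V/V₀).
m = m₀ (V₀/V)^(Q_out/(Q_in−Q_out)) = 72.41 × (8.927/5.96386)^(-1.91880) = 33.3938 mol.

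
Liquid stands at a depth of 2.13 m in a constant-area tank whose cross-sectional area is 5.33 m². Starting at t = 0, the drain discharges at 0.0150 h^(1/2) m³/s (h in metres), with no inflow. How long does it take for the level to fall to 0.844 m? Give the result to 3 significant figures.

With no inflow, A dh/dt = −0.0150 √h.
Separate and integrate: 2(√h − √h₀) = −(0.0150/A) t.
t = 2A(√h₀ − √h)/0.0150 = 2·5.33·(√2.13 − √0.844)/0.0150
  = 10.660 × (1.4595 − 0.91869) / 0.0150 = 384.30 s.

384 s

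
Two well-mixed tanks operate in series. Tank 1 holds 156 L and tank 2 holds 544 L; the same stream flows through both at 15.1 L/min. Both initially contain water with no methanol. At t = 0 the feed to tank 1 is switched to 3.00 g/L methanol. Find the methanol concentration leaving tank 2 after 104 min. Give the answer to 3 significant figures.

Time constants: τᵢ = Vᵢ/Q for each well-mixed tank.
τ₁ = 156/15.1 = 10.331 min; τ₂ = 544/15.1 = 36.026 min.
Tank 1: C₁ = C_in(1 − e^(−t/τ₁)). Tank 2 (τ₁ ≠ τ₂): C₂ = C_in[1 − (τ₁ e^(−t/τ₁) − τ₂ e^(−t/τ₂))/(τ₁ − τ₂)].
At t = 104: e^(−t/τ₁) = 4.2472e-05, e^(−t/τ₂) = 0.055756.
C₂ = 3.00·[1 − (10.331·4.2472e-05 − 36.026·0.055756)/(-25.695)] = 3.00·0.92184 = 2.7655 g/L.

2.77 g/L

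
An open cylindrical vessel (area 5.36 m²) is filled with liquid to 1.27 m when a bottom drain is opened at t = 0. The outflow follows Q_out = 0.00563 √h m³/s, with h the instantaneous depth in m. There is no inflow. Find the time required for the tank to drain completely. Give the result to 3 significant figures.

2150 s

A dh/dt = −Q_out = −0.00563 √h.
This is separable: 2 d(√h)/dt = −0.00563/A, so √h = √h₀ − (0.00563/(2A)) t.
Set h = 0: 2√h₀ = (0.00563/A) t_empty ⇒ t_empty = 2A√h₀/0.00563.
t_empty = 2·5.36·√1.27/0.00563 = 10.720·1.1269/0.00563 = 2145.8 s.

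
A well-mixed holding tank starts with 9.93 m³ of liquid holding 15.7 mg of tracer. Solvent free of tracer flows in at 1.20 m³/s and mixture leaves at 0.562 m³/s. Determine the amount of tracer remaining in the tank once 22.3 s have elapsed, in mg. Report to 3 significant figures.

7.17 mg

Let m(t) be the amount of tracer. Volume: V(t) = V₀ + (Q_in − Q_out) t = 9.93 + 0.63800 t; V(22.3) = 24.157 m³.
No tracer enters, so dm/dt = −Q_out · (m/V).
Separate: dm/m = −Q_out dt/V(t) ⇒ ln(m/m₀) = −(Q_out/(Q_in−Q_out)) ln(V/V₀).
m = m₀ (V₀/V)^(Q_out/(Q_in−Q_out)) = 15.7 × (9.93/24.157)^(0.88088) = 7.1745 mg.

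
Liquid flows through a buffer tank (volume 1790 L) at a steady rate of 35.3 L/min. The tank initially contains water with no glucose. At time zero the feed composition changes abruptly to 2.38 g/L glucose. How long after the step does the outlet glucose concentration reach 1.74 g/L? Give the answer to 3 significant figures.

66.6 min

Unsteady species balance (constant V, well mixed): V dC/dt = Q(C_in − C), so τ = V/Q = 50.708 min.
C(t) = C_in + (C₀ − C_in) e^(−t/τ). Set C = 1.74 and solve for t:
e^(−t/τ) = (C − C_in)/(C₀ − C_in) = (1.74 − 2.38)/(0 − 2.38) = 0.26891
t = −τ ln(…) = 50.708 × 1.3134 = 66.600 min.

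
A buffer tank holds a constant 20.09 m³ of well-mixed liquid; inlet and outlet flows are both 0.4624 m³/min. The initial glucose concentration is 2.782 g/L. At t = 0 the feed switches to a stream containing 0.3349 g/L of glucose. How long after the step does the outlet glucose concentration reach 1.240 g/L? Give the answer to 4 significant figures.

Species balance: V dC/dt = Q(C_in − C) ⇒ τ = V/Q = 43.4472 min.
C(t) = C_in + (C₀ − C_in) e^(−t/τ). Set C = 1.240 and solve for t:
e^(−t/τ) = (C − C_in)/(C₀ − C_in) = (1.240 − 0.3349)/(2.782 − 0.3349) = 0.369866
t = −τ ln(…) = 43.4472 × 0.994613 = 43.2132 min.

43.21 min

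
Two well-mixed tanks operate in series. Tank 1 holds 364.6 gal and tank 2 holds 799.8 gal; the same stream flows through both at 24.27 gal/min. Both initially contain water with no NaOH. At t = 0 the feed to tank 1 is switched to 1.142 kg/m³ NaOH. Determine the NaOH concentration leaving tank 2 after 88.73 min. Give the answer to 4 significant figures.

1.002 kg/m³

Each tank obeys Vᵢ dCᵢ/dt = Q(Cᵢ₋₁ − Cᵢ), so τᵢ = Vᵢ/Q.
τ₁ = 364.6/24.27 = 15.0227 min; τ₂ = 799.8/24.27 = 32.9543 min.
Tank 1: C₁ = C_in(1 − e^(−t/τ₁)). Tank 2 (τ₁ ≠ τ₂): C₂ = C_in[1 − (τ₁ e^(−t/τ₁) − τ₂ e^(−t/τ₂))/(τ₁ − τ₂)].
At t = 88.73: e^(−t/τ₁) = 0.00272194, e^(−t/τ₂) = 0.0677101.
C₂ = 1.142·[1 − (15.0227·0.00272194 − 32.9543·0.0677101)/(-17.9316)] = 1.142·0.877844 = 1.00250 kg/m³.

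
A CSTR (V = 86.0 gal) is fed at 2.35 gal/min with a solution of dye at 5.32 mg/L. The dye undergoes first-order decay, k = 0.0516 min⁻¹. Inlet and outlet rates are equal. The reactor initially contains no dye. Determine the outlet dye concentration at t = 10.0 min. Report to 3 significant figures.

1.01 mg/L

Species balance: V dC/dt = Q C_in − Q C − k V C.
This is linear with rate a = Q/V + k = 0.078926 min⁻¹.
C_ss = Q C_in/(Q + kV) = 1.8419 mg/L; C(t) = C_ss + (C₀ − C_ss) e^(−a t).
C(10.0) = 1.8419 + (-1.8419)·e^(−0.078926·10.0) = 1.8419 + (-1.8419)·0.45418 = 1.0053 mg/L.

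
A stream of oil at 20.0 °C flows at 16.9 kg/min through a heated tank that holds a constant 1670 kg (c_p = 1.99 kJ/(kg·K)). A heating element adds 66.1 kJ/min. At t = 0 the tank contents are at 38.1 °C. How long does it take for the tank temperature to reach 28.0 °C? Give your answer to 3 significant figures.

97.2 min

M c_p dT/dt = ṁ c_p (T_in − T) + Q̇.
τ = M/ṁ = 98.817 min; T_ss = T_in + Q̇/(ṁ c_p) = 21.965 °C.
T(t) = T_ss + (T₀ − T_ss) e^(−t/τ). Set T = 28.0:
e^(−t/τ) = (28.0 − 21.965)/(38.1 − 21.965) = 0.37401
t = −98.817 · ln(0.37401) = 97.182 min.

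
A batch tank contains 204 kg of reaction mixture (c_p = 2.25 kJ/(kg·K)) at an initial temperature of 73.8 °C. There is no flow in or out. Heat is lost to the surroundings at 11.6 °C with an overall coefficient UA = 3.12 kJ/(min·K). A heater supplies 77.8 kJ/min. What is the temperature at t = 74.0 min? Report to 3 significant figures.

59.1 °C

Heat balance on the well-mixed liquid: M c_p dT/dt = −UA(T − T_amb) + Q̇.
dT/dt = (T_ss − T)/τ with T_ss = T_amb + Q̇/UA = 11.6 + 77.8/3.12 = 36.536 °C, τ = M c_p/UA = 204·2.25/3.12 = 147.12 min.
Solution: T(t) = T_ss + (T₀ − T_ss) e^(−t/τ).
T(74.0) = 36.536 + (37.264)·0.60471 = 59.070 °C.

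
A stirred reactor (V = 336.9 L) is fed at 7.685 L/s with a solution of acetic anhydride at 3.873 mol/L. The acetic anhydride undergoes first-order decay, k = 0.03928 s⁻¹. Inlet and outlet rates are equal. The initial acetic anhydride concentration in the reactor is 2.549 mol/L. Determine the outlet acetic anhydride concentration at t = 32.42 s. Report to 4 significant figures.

V dC/dt = Q(C_in − C) − k V C.
dC/dt = (Q/V) C_in − (Q/V + k) C; effective rate a = Q/V + k = 0.0228109 + 0.03928 = 0.0620909 s⁻¹.
C_ss = Q C_in/(Q + kV) = 1.42286 mol/L; C(t) = C_ss + (C₀ − C_ss) e^(−a t).
C(32.42) = 1.42286 + (1.12614)·e^(−0.0620909·32.42) = 1.42286 + (1.12614)·0.133589 = 1.57330 mol/L.

1.573 mol/L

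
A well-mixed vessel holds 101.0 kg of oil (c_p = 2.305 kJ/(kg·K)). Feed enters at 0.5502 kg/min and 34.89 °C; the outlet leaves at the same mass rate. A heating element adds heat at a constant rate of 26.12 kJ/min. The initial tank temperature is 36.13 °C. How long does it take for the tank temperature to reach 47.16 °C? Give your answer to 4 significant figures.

154.9 min

M c_p dT/dt = ṁ c_p (T_in − T) + Q̇.
τ = M/ṁ = 183.570 min; T_ss = T_in + Q̇/(ṁ c_p) = 55.4859 °C.
T(t) = T_ss + (T₀ − T_ss) e^(−t/τ). Set T = 47.16:
e^(−t/τ) = (47.16 − 55.4859)/(36.13 − 55.4859) = 0.430149
t = −183.570 · ln(0.430149) = 154.864 min.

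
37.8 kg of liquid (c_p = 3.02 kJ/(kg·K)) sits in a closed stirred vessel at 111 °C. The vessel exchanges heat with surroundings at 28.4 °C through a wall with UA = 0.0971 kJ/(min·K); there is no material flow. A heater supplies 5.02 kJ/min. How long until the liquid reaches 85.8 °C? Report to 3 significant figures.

M c_p dT/dt = −UA(T − T_amb) + Q̇.
τ = M c_p/UA = 1175.7 min; T_ss = T_amb + Q̇/UA = 28.4 + 5.02/0.0971 = 80.099 °C.
T(t) = T_ss + (T₀ − T_ss)e^(−t/τ); set T = 85.8:
t = −τ ln[(T − T_ss)/(T₀ − T_ss)] = −1175.7 · ln(0.18449) = 1987.1 min.

1990 min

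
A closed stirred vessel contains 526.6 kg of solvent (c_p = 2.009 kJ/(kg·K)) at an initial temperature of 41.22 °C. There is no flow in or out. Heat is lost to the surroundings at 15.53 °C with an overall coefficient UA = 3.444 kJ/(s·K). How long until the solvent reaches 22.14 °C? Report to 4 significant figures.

Lumped-capacitance energy balance: M c_p dT/dt = UA(T_amb − T).
τ = M c_p/UA = 307.183 s; T_ss = T_amb = 15.5300 °C.
T(t) = T_ss + (T₀ − T_ss)e^(−t/τ); set T = 22.14:
t = −τ ln[(T − T_ss)/(T₀ − T_ss)] = −307.183 · ln(0.257299) = 417.007 s.

417.0 s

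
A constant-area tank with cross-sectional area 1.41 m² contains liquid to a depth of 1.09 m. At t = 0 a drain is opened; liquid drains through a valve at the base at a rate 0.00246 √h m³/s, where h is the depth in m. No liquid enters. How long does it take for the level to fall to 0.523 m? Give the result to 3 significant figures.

A dh/dt = −Q_out = −0.00246 √h.
∫ h^(−1/2) dh = −(0.00246/A) ∫ dt, giving 2√h = 2√h₀ − (0.00246/A) t.
t = 2A(√h₀ − √h)/0.00246 = 2·1.41·(√1.09 − √0.523)/0.00246
  = 2.8200 × (1.0440 − 0.72319) / 0.00246 = 367.80 s.

368 s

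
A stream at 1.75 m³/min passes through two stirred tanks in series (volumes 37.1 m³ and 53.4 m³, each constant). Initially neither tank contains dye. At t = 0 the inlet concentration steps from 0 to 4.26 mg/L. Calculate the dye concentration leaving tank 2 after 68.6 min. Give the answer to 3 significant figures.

3.17 mg/L

Time constants: τᵢ = Vᵢ/Q for each well-mixed tank.
τ₁ = 37.1/1.75 = 21.200 min; τ₂ = 53.4/1.75 = 30.514 min.
Solving the cascade with C₁(0)=C₂(0)=0 gives C₂(t) = C_in[1 − (τ₁ e^(−t/τ₁) − τ₂ e^(−t/τ₂))/(τ₁ − τ₂)].
At t = 68.6: e^(−t/τ₁) = 0.039327, e^(−t/τ₂) = 0.10560.
C₂ = 4.26·[1 − (21.200·0.039327 − 30.514·0.10560)/(-9.3143)] = 4.26·0.74357 = 3.1676 mg/L.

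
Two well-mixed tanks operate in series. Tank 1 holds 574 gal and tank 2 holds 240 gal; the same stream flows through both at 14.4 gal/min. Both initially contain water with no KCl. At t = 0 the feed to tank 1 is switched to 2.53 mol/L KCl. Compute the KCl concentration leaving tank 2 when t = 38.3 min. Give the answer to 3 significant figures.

1.05 mol/L

Species balance on tank i: dCᵢ/dt = (Cᵢ₋₁ − Cᵢ)/τᵢ with τᵢ = Vᵢ/Q.
τ₁ = 574/14.4 = 39.861 min; τ₂ = 240/14.4 = 16.667 min.
Tank 1: C₁ = C_in(1 − e^(−t/τ₁)). Tank 2 (τ₁ ≠ τ₂): C₂ = C_in[1 − (τ₁ e^(−t/τ₁) − τ₂ e^(−t/τ₂))/(τ₁ − τ₂)].
At t = 38.3: e^(−t/τ₁) = 0.38257, e^(−t/τ₂) = 0.10046.
C₂ = 2.53·[1 − (39.861·0.38257 − 16.667·0.10046)/(23.194)] = 2.53·0.41471 = 1.0492 mol/L.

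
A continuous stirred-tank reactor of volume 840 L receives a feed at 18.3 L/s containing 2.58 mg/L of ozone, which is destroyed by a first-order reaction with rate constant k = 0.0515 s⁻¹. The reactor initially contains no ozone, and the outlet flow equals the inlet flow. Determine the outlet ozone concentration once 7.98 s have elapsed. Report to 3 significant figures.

V dC/dt = Q(C_in − C) − k V C.
This is linear with rate a = Q/V + k = 0.073286 s⁻¹.
C_ss = Q C_in/(Q + kV) = 0.76696 mg/L; C(t) = C_ss + (C₀ − C_ss) e^(−a t).
C(7.98) = 0.76696 + (-0.76696)·e^(−0.073286·7.98) = 0.76696 + (-0.76696)·0.55721 = 0.33960 mg/L.

0.340 mg/L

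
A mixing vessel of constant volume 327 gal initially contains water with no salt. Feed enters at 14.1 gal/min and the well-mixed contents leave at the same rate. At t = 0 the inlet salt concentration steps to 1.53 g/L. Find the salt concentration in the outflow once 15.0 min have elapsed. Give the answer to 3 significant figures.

0.729 g/L

Accumulation = in − out for the solute gives V dC/dt = Q(C_in − C).
So dC/dt = (C_in − C)/τ with τ = V/Q = 327/14.1 = 23.191 min.
Integrating: C(t) = C_in + (C₀ − C_in) e^(−t/τ).
C(15.0) = 1.53 + (0 − 1.53)·e^(−15.0/23.191) = 1.53 + (-1.5300)·0.52372 = 0.72870 g/L.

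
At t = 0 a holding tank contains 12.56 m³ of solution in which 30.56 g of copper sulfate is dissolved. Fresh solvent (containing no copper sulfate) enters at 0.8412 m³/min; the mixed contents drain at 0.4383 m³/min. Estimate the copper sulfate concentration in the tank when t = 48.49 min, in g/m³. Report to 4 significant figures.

0.3431 g/m³

Let m(t) be the amount of copper sulfate. Volume: V(t) = V₀ + (Q_in − Q_out) t = 12.56 + 0.402900 t; V(48.49) = 32.0966 m³.
Species balance (pure solvent in): dm/dt = −Q_out · m/V(t).
dm/m = −Q_out dt/(V₀ + 0.402900 t); integrating gives ln(m/m₀) = −(Q_out/(Q_in−Q_out)) ln(V/V₀).
m = m₀ (V₀/V)^(Q_out/(Q_in−Q_out)) = 30.56 × (12.56/32.0966)^(1.08786) = 11.0124 g.
C = m/V = 11.0124/32.0966 = 0.343102 g/m³.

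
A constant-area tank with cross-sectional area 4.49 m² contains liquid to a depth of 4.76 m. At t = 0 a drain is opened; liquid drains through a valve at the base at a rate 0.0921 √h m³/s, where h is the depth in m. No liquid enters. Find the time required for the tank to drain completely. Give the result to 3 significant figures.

213 s

With no inflow, A dh/dt = −0.0921 √h.
Separate and integrate: 2(√h − √h₀) = −(0.0921/A) t.
Set h = 0: 2√h₀ = (0.0921/A) t_empty ⇒ t_empty = 2A√h₀/0.0921.
t_empty = 2·4.49·√4.76/0.0921 = 8.9800·2.1817/0.0921 = 212.73 s.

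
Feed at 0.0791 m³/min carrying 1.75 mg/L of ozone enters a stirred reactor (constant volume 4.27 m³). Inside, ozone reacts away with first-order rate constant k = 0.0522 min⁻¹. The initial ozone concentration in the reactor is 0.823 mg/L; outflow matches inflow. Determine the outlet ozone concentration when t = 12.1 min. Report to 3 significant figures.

Accumulation = in − out − consumed: V dC/dt = Q C_in − Q C − k V C.
dC/dt = (Q/V) C_in − (Q/V + k) C; effective rate a = Q/V + k = 0.018525 + 0.0522 = 0.070725 min⁻¹.
C_ss = Q C_in/(Q + kV) = 0.45837 mg/L; C(t) = C_ss + (C₀ − C_ss) e^(−a t).
C(12.1) = 0.45837 + (0.36463)·e^(−0.070725·12.1) = 0.45837 + (0.36463)·0.42496 = 0.61332 mg/L.

0.613 mg/L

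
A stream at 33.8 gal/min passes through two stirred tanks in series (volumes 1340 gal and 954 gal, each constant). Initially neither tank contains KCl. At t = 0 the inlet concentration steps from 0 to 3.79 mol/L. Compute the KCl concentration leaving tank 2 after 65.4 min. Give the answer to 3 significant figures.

Time constants: τᵢ = Vᵢ/Q for each well-mixed tank.
τ₁ = 1340/33.8 = 39.645 min; τ₂ = 954/33.8 = 28.225 min.
Solving the cascade with C₁(0)=C₂(0)=0 gives C₂(t) = C_in[1 − (τ₁ e^(−t/τ₁) − τ₂ e^(−t/τ₂))/(τ₁ − τ₂)].
At t = 65.4: e^(−t/τ₁) = 0.19212, e^(−t/τ₂) = 0.098558.
C₂ = 3.79·[1 − (39.645·0.19212 − 28.225·0.098558)/(11.420)] = 3.79·0.57665 = 2.1855 mol/L.

2.19 mol/L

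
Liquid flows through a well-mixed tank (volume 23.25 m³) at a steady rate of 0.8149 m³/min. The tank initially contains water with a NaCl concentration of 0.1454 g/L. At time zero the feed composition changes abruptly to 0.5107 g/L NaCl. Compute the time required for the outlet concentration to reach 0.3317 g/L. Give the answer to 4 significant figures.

20.35 min

Unsteady species balance (constant V, well mixed): V dC/dt = Q(C_in − C), so τ = V/Q = 28.5311 min.
C(t) = C_in + (C₀ − C_in) e^(−t/τ). Set C = 0.3317 and solve for t:
e^(−t/τ) = (C − C_in)/(C₀ − C_in) = (0.3317 − 0.5107)/(0.1454 − 0.5107) = 0.490008
t = −τ ln(…) = 28.5311 × 0.713333 = 20.3522 min.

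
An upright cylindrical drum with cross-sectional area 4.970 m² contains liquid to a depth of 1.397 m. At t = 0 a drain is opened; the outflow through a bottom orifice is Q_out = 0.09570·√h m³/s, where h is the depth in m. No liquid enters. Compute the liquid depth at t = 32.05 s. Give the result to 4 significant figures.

0.7628 m

Volume balance on the tank: A dh/dt = −0.09570 √h.
This is separable: 2 d(√h)/dt = −0.09570/A, so √h = √h₀ − (0.09570/(2A)) t.
√h = √1.397 − 0.09570·32.05/(2·4.970) = 1.18195 − 0.308570 = 0.873378.
h = 0.873378² = 0.762788 m.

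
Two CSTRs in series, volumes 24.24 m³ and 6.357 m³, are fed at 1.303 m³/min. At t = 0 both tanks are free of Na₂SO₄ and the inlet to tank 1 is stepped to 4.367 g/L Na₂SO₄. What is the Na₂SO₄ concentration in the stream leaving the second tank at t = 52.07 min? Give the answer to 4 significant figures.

Species balance on tank i: dCᵢ/dt = (Cᵢ₋₁ − Cᵢ)/τᵢ with τᵢ = Vᵢ/Q.
τ₁ = 24.24/1.303 = 18.6032 min; τ₂ = 6.357/1.303 = 4.87874 min.
Solving the cascade with C₁(0)=C₂(0)=0 gives C₂(t) = C_in[1 − (τ₁ e^(−t/τ₁) − τ₂ e^(−t/τ₂))/(τ₁ − τ₂)].
At t = 52.07: e^(−t/τ₁) = 0.0608723, e^(−t/τ₂) = 2.31658e-05.
C₂ = 4.367·[1 − (18.6032·0.0608723 − 4.87874·2.31658e-05)/(13.7245)] = 4.367·0.917497 = 4.00671 g/L.

4.007 g/L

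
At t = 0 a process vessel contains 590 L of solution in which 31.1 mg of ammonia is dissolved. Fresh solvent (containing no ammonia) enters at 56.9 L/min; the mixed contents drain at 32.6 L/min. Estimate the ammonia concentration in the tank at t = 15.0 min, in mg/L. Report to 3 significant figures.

0.0171 mg/L

Total volume: dV/dt = Q_in − Q_out = 24.300 L/min, so V(t) = 590 + 24.300 t and V(15.0) = 954.50 L.
No ammonia enters, so dm/dt = −Q_out · (m/V).
dm/m = −Q_out dt/(V₀ + 24.300 t); integrating gives ln(m/m₀) = −(Q_out/(Q_in−Q_out)) ln(V/V₀).
m = m₀ (V₀/V)^(Q_out/(Q_in−Q_out)) = 31.1 × (590/954.50)^(1.3416) = 16.311 mg.
C = m/V = 16.311/954.50 = 0.017088 mg/L.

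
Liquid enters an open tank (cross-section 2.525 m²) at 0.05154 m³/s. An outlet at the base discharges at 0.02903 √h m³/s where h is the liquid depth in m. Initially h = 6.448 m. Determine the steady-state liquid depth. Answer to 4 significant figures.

Mass balance (ρ constant): A dh/dt = Q_in − 0.02903 √h. At steady state dh/dt = 0:
Q_in = 0.02903 √h_ss ⇒ √h_ss = 0.05154/0.02903 = 1.77540.
h_ss = 1.77540² = 3.15206 m. (Since h₀ = 6.448 m > h_ss, the level will fall toward this value.)

3.152 m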